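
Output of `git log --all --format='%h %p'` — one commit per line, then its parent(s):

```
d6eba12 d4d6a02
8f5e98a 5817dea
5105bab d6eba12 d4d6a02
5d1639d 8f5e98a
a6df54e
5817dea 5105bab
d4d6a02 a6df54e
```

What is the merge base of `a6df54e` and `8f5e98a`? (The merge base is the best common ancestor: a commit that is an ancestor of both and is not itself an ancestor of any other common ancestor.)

Ancestors of a6df54e: {a6df54e}.
Ancestors of 8f5e98a: {5105bab, 5817dea, 8f5e98a, a6df54e, d4d6a02, d6eba12}.
Common ancestors: {a6df54e}.
The only common ancestor is a6df54e, so it is the merge base.

a6df54e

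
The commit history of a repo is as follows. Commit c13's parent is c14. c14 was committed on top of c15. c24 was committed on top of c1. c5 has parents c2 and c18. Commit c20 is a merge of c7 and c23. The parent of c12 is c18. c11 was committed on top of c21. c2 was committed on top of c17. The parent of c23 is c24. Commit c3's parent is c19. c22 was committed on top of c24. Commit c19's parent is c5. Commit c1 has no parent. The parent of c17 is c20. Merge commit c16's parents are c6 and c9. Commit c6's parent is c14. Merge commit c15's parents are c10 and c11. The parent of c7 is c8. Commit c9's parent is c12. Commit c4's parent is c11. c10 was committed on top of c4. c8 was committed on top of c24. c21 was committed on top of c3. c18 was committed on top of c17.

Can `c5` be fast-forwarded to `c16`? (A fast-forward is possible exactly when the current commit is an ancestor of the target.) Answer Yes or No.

Yes

A fast-forward from c5 to c16 is possible iff c5 is an ancestor of c16.
Ancestors of c16: {c1, c10, c11, c12, c14, c15, c16, c17, c18, c19, c2, c20, c21, c23, c24, c3, c4, c5, c6, c7, c8, c9}.
c5 is among them, so fast-forward is possible.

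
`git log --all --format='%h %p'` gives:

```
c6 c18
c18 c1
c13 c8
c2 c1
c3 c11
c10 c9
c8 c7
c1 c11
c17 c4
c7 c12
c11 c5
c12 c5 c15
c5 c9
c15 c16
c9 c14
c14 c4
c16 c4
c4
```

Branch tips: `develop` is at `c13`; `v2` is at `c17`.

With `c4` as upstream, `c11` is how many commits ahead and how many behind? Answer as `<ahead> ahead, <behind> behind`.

Reachable from c11: {c11, c14, c4, c5, c9}.
Reachable from c4: {c4}.
Only in c11's history (ahead): {c11, c14, c5, c9} — 4.
Only in c4's history (behind): {} — 0.

4 ahead, 0 behind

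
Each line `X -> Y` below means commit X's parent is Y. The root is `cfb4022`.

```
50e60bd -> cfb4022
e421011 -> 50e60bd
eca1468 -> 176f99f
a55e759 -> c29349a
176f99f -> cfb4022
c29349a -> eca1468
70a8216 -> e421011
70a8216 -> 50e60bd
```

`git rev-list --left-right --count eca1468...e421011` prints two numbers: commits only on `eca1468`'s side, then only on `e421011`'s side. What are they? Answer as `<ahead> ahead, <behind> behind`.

2 ahead, 2 behind

Reachable from eca1468: {176f99f, cfb4022, eca1468}.
Reachable from e421011: {50e60bd, cfb4022, e421011}.
Only in eca1468's history (ahead): {176f99f, eca1468} — 2.
Only in e421011's history (behind): {50e60bd, e421011} — 2.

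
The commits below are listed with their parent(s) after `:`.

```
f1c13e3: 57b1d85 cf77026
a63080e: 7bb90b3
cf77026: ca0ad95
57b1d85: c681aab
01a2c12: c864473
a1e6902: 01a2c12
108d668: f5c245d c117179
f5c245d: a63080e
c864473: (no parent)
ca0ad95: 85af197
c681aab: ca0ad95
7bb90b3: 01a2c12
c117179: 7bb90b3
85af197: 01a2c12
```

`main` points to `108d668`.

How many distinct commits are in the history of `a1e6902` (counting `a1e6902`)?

Walking parent pointers from a1e6902: reachable set = {01a2c12, a1e6902, c864473}.
That is 3 commits.

3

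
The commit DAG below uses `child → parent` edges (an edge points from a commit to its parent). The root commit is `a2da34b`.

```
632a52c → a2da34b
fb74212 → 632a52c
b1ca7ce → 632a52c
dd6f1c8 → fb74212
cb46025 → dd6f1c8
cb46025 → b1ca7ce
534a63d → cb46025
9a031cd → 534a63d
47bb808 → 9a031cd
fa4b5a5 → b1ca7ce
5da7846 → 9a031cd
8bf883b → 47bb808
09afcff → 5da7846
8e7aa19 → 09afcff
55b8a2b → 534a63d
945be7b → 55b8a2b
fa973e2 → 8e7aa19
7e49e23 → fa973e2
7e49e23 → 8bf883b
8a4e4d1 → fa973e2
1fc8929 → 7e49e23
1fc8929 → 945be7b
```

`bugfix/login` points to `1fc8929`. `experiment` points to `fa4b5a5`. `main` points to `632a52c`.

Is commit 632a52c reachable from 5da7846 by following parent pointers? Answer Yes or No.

Yes

Ancestors of 5da7846 (commits reachable by following parents): {534a63d, 5da7846, 632a52c, 9a031cd, a2da34b, b1ca7ce, cb46025, dd6f1c8, fb74212}.
632a52c is in that set, so it is an ancestor of 5da7846.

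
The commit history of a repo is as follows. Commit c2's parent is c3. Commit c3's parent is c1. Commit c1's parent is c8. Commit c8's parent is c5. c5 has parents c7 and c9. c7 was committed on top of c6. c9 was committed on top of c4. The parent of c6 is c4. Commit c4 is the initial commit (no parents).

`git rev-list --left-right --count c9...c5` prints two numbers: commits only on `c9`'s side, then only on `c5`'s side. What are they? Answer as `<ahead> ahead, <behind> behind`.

Reachable from c9: {c4, c9}.
Reachable from c5: {c4, c5, c6, c7, c9}.
Only in c9's history (ahead): {} — 0.
Only in c5's history (behind): {c5, c6, c7} — 3.

0 ahead, 3 behind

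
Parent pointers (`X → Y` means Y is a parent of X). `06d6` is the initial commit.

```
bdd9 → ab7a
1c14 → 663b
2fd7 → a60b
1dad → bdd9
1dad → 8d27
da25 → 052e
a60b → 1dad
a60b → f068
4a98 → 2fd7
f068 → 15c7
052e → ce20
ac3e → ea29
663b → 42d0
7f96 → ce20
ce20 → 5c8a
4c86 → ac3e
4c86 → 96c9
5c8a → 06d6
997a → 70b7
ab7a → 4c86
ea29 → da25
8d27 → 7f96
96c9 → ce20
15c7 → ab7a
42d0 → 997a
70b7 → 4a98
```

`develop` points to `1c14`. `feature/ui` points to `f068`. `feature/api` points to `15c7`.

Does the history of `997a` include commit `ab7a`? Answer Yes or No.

Yes

Ancestors of 997a (commits reachable by following parents): {052e, 06d6, 15c7, 1dad, 2fd7, 4a98, 4c86, 5c8a, 70b7, 7f96, 8d27, 96c9, 997a, a60b, ab7a, ac3e, bdd9, ce20, da25, ea29, f068}.
ab7a is in that set, so it is an ancestor of 997a.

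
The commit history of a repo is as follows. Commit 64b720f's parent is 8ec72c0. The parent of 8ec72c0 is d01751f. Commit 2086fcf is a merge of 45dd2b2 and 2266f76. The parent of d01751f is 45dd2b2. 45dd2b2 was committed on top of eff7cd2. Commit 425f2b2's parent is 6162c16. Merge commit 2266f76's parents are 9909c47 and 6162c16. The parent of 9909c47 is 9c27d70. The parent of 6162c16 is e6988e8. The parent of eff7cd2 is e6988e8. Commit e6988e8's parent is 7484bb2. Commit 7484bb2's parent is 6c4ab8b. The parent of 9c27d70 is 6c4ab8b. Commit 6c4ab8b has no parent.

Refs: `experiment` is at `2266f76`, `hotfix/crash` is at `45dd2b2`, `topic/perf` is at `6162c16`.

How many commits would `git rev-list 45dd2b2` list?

5

Walking parent pointers from 45dd2b2: reachable set = {45dd2b2, 6c4ab8b, 7484bb2, e6988e8, eff7cd2}.
That is 5 commits.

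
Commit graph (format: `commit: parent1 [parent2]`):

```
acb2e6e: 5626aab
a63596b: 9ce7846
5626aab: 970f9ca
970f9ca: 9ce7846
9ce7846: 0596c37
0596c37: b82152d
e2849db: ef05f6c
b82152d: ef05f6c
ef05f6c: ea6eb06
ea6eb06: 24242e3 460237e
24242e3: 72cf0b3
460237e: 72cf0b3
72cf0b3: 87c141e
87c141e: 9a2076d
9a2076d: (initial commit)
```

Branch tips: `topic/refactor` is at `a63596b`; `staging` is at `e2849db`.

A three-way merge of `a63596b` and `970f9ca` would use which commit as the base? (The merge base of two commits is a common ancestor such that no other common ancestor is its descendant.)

Ancestors of a63596b: {0596c37, 24242e3, 460237e, 72cf0b3, 87c141e, 9a2076d, 9ce7846, a63596b, b82152d, ea6eb06, ef05f6c}.
Ancestors of 970f9ca: {0596c37, 24242e3, 460237e, 72cf0b3, 87c141e, 970f9ca, 9a2076d, 9ce7846, b82152d, ea6eb06, ef05f6c}.
Common ancestors: {0596c37, 24242e3, 460237e, 72cf0b3, 87c141e, 9a2076d, 9ce7846, b82152d, ea6eb06, ef05f6c}.
Among these, 9ce7846 is not an ancestor of any other common ancestor — it is the merge base.

9ce7846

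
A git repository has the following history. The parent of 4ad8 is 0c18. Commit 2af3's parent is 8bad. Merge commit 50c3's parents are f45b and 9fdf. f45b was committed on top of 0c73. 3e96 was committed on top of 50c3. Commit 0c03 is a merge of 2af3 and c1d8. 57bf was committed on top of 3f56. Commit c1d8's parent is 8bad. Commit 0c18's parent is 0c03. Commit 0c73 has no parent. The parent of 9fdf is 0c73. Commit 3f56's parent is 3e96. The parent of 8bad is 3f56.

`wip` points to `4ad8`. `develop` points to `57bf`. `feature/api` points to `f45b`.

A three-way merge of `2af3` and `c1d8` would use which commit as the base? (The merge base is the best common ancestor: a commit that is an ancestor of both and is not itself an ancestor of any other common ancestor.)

Ancestors of 2af3: {0c73, 2af3, 3e96, 3f56, 50c3, 8bad, 9fdf, f45b}.
Ancestors of c1d8: {0c73, 3e96, 3f56, 50c3, 8bad, 9fdf, c1d8, f45b}.
Common ancestors: {0c73, 3e96, 3f56, 50c3, 8bad, 9fdf, f45b}.
Among these, 8bad is not an ancestor of any other common ancestor — it is the merge base.

8bad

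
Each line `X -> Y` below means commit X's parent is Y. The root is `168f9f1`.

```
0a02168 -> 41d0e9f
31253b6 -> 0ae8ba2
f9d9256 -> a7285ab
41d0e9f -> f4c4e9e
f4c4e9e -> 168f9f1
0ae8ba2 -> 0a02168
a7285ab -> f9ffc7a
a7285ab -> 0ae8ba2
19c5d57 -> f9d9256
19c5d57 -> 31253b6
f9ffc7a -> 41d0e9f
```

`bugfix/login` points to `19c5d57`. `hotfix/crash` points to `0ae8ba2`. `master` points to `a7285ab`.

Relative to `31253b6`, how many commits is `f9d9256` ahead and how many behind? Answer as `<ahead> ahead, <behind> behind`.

3 ahead, 1 behind

Reachable from f9d9256: {0a02168, 0ae8ba2, 168f9f1, 41d0e9f, a7285ab, f4c4e9e, f9d9256, f9ffc7a}.
Reachable from 31253b6: {0a02168, 0ae8ba2, 168f9f1, 31253b6, 41d0e9f, f4c4e9e}.
Only in f9d9256's history (ahead): {a7285ab, f9d9256, f9ffc7a} — 3.
Only in 31253b6's history (behind): {31253b6} — 1.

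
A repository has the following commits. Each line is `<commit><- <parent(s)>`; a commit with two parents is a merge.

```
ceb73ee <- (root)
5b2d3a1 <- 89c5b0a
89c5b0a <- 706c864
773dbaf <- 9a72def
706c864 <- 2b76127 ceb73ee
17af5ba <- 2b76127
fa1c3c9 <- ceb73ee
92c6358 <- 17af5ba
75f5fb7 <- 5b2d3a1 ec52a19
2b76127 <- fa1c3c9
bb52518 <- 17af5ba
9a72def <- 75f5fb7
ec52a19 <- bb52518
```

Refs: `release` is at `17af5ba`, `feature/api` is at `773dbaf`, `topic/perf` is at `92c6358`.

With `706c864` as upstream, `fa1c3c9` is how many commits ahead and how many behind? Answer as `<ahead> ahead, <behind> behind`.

Reachable from fa1c3c9: {ceb73ee, fa1c3c9}.
Reachable from 706c864: {2b76127, 706c864, ceb73ee, fa1c3c9}.
Only in fa1c3c9's history (ahead): {} — 0.
Only in 706c864's history (behind): {2b76127, 706c864} — 2.

0 ahead, 2 behind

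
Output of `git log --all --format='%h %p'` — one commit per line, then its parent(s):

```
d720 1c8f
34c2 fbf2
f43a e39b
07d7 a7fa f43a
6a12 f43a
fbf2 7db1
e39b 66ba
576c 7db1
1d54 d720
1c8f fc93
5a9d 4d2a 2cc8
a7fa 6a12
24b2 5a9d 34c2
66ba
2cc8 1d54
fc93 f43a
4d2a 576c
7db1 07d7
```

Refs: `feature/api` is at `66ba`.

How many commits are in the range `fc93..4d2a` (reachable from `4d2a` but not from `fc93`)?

Reachable from 4d2a: {07d7, 4d2a, 576c, 66ba, 6a12, 7db1, a7fa, e39b, f43a}.
Reachable from fc93: {66ba, e39b, f43a, fc93}.
In 4d2a's history but not fc93's: {07d7, 4d2a, 576c, 6a12, 7db1, a7fa} — 6 commits.

6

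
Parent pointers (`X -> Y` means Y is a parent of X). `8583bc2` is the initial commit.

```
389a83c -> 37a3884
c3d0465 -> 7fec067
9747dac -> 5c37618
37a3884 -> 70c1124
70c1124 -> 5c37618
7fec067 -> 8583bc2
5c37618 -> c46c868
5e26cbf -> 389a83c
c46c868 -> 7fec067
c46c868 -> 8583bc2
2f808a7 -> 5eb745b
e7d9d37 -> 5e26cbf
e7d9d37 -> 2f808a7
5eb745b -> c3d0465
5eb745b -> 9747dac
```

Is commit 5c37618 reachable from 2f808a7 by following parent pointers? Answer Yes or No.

Ancestors of 2f808a7 (commits reachable by following parents): {2f808a7, 5c37618, 5eb745b, 7fec067, 8583bc2, 9747dac, c3d0465, c46c868}.
5c37618 is in that set, so it is an ancestor of 2f808a7.

Yes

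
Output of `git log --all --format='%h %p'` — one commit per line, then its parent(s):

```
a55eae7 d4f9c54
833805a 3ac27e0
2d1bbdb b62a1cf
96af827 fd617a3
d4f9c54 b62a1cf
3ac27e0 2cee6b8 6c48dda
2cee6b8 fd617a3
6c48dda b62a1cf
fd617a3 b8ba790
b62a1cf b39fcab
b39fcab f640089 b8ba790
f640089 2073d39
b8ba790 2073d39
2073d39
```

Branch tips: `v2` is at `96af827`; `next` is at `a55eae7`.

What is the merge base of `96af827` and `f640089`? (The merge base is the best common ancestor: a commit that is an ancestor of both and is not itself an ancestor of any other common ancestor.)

2073d39

Ancestors of 96af827: {2073d39, 96af827, b8ba790, fd617a3}.
Ancestors of f640089: {2073d39, f640089}.
Common ancestors: {2073d39}.
The only common ancestor is 2073d39, so it is the merge base.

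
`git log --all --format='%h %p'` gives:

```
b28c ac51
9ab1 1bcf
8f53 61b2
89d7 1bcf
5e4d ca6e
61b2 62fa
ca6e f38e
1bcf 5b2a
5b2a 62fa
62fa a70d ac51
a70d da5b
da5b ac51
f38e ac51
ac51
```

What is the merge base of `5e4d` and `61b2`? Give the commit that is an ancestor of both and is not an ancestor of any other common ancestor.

ac51

Ancestors of 5e4d: {5e4d, ac51, ca6e, f38e}.
Ancestors of 61b2: {61b2, 62fa, a70d, ac51, da5b}.
Common ancestors: {ac51}.
The only common ancestor is ac51, so it is the merge base.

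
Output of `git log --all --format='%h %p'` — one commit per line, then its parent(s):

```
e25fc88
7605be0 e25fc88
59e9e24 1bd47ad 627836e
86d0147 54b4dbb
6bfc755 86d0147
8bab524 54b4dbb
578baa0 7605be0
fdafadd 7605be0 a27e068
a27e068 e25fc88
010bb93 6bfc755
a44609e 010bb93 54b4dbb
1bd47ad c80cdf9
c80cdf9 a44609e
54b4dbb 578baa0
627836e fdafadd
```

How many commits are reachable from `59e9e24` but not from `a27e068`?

12

Reachable from 59e9e24: {010bb93, 1bd47ad, 54b4dbb, 578baa0, 59e9e24, 627836e, 6bfc755, 7605be0, 86d0147, a27e068, a44609e, c80cdf9, e25fc88, fdafadd}.
Reachable from a27e068: {a27e068, e25fc88}.
In 59e9e24's history but not a27e068's: {010bb93, 1bd47ad, 54b4dbb, 578baa0, 59e9e24, 627836e, 6bfc755, 7605be0, 86d0147, a44609e, c80cdf9, fdafadd} — 12 commits.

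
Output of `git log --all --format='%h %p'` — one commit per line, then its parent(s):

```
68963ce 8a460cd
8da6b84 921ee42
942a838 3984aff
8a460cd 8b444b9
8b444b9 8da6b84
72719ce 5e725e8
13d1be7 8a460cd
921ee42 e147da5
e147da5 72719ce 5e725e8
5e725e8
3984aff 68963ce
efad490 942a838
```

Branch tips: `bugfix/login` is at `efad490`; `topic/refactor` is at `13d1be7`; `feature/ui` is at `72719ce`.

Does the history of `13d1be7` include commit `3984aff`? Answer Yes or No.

Ancestors of 13d1be7: {13d1be7, 5e725e8, 72719ce, 8a460cd, 8b444b9, 8da6b84, 921ee42, e147da5}.
3984aff is not in that set, so it is not an ancestor of 13d1be7.

No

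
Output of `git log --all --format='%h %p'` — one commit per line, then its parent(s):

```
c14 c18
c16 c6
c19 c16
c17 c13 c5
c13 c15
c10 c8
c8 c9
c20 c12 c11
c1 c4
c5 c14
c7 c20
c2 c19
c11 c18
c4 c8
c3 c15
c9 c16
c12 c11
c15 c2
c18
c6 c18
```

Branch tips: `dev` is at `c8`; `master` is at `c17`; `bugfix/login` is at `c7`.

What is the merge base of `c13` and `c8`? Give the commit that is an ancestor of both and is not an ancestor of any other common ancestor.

Ancestors of c13: {c13, c15, c16, c18, c19, c2, c6}.
Ancestors of c8: {c16, c18, c6, c8, c9}.
Common ancestors: {c16, c18, c6}.
Among these, c16 is not an ancestor of any other common ancestor — it is the merge base.

c16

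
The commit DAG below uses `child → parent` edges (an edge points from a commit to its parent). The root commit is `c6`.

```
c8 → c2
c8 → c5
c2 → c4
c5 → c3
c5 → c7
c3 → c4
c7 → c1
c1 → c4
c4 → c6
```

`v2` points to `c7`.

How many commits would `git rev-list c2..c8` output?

5

Reachable from c8: {c1, c2, c3, c4, c5, c6, c7, c8}.
Reachable from c2: {c2, c4, c6}.
In c8's history but not c2's: {c1, c3, c5, c7, c8} — 5 commits.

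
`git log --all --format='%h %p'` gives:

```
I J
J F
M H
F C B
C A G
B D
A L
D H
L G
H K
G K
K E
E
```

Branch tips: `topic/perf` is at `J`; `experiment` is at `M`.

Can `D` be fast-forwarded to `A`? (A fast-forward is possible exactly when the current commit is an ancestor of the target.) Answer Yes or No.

A fast-forward from D to A is possible iff D is an ancestor of A.
Ancestors of A: {A, E, G, K, L}.
D is not among them, so fast-forward is not possible.

No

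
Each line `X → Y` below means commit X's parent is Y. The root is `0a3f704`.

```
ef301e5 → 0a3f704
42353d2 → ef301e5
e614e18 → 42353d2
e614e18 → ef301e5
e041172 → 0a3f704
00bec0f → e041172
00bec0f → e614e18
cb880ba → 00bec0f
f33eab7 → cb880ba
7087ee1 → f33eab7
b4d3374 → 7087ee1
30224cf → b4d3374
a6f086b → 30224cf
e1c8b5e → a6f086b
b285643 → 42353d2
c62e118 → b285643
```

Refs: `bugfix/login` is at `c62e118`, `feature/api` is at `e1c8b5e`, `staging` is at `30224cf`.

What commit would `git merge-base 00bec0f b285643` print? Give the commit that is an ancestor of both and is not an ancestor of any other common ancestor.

42353d2

Ancestors of 00bec0f: {00bec0f, 0a3f704, 42353d2, e041172, e614e18, ef301e5}.
Ancestors of b285643: {0a3f704, 42353d2, b285643, ef301e5}.
Common ancestors: {0a3f704, 42353d2, ef301e5}.
Among these, 42353d2 is not an ancestor of any other common ancestor — it is the merge base.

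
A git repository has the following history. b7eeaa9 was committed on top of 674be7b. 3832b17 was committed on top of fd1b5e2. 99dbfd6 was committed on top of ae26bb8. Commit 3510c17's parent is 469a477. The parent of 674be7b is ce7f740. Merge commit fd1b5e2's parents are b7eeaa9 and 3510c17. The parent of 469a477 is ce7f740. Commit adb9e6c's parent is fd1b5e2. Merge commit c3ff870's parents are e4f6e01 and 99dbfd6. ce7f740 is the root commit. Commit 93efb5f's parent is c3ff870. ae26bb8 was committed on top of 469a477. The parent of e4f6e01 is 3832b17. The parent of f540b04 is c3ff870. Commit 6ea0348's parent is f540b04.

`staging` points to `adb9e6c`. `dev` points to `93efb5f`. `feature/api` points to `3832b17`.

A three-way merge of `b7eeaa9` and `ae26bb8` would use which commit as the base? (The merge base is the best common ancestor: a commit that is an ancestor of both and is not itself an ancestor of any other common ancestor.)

ce7f740

Ancestors of b7eeaa9: {674be7b, b7eeaa9, ce7f740}.
Ancestors of ae26bb8: {469a477, ae26bb8, ce7f740}.
Common ancestors: {ce7f740}.
The only common ancestor is ce7f740, so it is the merge base.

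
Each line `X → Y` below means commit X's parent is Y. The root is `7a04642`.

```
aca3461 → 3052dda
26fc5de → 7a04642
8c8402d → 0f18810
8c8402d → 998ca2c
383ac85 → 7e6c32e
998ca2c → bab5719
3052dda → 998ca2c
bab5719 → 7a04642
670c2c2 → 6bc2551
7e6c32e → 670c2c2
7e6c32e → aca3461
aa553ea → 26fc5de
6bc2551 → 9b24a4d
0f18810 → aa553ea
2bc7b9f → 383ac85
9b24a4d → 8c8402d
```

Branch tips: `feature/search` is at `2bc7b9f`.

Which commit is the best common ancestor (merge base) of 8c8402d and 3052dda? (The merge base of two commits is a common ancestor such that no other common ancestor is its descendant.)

Ancestors of 8c8402d: {0f18810, 26fc5de, 7a04642, 8c8402d, 998ca2c, aa553ea, bab5719}.
Ancestors of 3052dda: {3052dda, 7a04642, 998ca2c, bab5719}.
Common ancestors: {7a04642, 998ca2c, bab5719}.
Among these, 998ca2c is not an ancestor of any other common ancestor — it is the merge base.

998ca2c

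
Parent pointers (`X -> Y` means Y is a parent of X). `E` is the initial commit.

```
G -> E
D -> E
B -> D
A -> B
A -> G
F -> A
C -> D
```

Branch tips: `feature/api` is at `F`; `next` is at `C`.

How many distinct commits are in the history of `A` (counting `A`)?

5

Walking parent pointers from A: reachable set = {A, B, D, E, G}.
That is 5 commits.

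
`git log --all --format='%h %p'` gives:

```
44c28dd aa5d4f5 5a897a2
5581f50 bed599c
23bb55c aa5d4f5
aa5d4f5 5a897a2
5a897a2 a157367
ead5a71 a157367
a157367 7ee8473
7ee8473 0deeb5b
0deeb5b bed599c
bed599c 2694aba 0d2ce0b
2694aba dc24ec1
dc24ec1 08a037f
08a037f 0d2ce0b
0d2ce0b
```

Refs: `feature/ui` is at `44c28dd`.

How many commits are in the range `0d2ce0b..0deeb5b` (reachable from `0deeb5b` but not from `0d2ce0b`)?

Reachable from 0deeb5b: {08a037f, 0d2ce0b, 0deeb5b, 2694aba, bed599c, dc24ec1}.
Reachable from 0d2ce0b: {0d2ce0b}.
In 0deeb5b's history but not 0d2ce0b's: {08a037f, 0deeb5b, 2694aba, bed599c, dc24ec1} — 5 commits.

5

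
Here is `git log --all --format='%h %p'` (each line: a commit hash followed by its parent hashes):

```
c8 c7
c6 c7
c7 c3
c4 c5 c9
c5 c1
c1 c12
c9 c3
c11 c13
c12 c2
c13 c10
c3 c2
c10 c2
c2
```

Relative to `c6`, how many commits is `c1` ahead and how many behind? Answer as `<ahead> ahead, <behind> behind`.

Reachable from c1: {c1, c12, c2}.
Reachable from c6: {c2, c3, c6, c7}.
Only in c1's history (ahead): {c1, c12} — 2.
Only in c6's history (behind): {c3, c6, c7} — 3.

2 ahead, 3 behind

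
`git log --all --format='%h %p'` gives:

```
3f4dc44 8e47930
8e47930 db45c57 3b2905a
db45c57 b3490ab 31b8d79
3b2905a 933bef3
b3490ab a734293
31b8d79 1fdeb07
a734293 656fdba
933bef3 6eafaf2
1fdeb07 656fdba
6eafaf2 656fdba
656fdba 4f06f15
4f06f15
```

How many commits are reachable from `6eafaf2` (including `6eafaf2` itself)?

Walking parent pointers from 6eafaf2: reachable set = {4f06f15, 656fdba, 6eafaf2}.
That is 3 commits.

3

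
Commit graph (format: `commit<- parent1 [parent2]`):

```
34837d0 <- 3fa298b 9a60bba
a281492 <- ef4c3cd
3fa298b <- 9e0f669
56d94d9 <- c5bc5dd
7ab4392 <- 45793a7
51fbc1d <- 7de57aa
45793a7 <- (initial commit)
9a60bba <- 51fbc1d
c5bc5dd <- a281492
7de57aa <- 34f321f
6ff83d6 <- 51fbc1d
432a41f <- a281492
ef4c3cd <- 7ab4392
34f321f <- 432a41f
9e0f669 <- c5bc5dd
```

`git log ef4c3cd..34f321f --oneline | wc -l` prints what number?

Reachable from 34f321f: {34f321f, 432a41f, 45793a7, 7ab4392, a281492, ef4c3cd}.
Reachable from ef4c3cd: {45793a7, 7ab4392, ef4c3cd}.
In 34f321f's history but not ef4c3cd's: {34f321f, 432a41f, a281492} — 3 commits.

3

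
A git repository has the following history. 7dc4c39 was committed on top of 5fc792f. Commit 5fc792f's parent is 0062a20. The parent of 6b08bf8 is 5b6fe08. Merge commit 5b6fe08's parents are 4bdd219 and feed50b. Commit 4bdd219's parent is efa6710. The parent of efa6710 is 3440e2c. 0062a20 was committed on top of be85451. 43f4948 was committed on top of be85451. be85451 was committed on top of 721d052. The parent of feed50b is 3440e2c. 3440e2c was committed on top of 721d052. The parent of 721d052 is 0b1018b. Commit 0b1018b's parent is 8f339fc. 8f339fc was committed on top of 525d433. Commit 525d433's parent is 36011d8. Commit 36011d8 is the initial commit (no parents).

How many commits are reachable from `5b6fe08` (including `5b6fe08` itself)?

10

Walking parent pointers from 5b6fe08: reachable set = {0b1018b, 3440e2c, 36011d8, 4bdd219, 525d433, 5b6fe08, 721d052, 8f339fc, efa6710, feed50b}.
That is 10 commits.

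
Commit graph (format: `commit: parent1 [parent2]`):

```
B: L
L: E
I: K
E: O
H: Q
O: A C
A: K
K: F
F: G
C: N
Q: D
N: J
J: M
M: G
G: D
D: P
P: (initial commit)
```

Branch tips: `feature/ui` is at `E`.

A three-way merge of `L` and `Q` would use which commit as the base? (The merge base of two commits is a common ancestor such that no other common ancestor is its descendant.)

D

Ancestors of L: {A, C, D, E, F, G, J, K, L, M, N, O, P}.
Ancestors of Q: {D, P, Q}.
Common ancestors: {D, P}.
Among these, D is not an ancestor of any other common ancestor — it is the merge base.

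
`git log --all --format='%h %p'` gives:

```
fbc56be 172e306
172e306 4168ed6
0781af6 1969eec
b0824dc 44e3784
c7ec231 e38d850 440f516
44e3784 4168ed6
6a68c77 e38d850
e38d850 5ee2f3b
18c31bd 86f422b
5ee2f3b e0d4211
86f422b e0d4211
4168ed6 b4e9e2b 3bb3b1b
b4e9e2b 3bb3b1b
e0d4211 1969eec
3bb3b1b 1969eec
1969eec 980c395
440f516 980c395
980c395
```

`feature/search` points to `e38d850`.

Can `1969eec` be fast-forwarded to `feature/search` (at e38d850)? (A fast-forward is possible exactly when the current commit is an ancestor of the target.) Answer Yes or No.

Yes

A fast-forward from 1969eec to e38d850 is possible iff 1969eec is an ancestor of e38d850.
Ancestors of e38d850: {1969eec, 5ee2f3b, 980c395, e0d4211, e38d850}.
1969eec is among them, so fast-forward is possible.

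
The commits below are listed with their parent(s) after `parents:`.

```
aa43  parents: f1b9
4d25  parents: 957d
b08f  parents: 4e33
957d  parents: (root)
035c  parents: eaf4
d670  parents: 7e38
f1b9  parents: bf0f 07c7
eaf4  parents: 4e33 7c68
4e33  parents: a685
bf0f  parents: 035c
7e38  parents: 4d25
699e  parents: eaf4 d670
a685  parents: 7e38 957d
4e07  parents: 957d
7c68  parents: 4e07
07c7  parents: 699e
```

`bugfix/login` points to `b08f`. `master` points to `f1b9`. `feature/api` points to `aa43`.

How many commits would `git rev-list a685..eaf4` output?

Reachable from eaf4: {4d25, 4e07, 4e33, 7c68, 7e38, 957d, a685, eaf4}.
Reachable from a685: {4d25, 7e38, 957d, a685}.
In eaf4's history but not a685's: {4e07, 4e33, 7c68, eaf4} — 4 commits.

4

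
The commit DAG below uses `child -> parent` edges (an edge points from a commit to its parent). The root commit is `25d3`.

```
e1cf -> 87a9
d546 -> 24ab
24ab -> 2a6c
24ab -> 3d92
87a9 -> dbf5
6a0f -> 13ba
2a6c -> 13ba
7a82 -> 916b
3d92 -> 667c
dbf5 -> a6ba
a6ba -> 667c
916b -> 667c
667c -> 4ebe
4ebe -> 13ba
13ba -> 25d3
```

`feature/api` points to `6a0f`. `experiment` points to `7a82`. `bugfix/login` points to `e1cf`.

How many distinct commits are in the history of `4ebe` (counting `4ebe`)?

Walking parent pointers from 4ebe: reachable set = {13ba, 25d3, 4ebe}.
That is 3 commits.

3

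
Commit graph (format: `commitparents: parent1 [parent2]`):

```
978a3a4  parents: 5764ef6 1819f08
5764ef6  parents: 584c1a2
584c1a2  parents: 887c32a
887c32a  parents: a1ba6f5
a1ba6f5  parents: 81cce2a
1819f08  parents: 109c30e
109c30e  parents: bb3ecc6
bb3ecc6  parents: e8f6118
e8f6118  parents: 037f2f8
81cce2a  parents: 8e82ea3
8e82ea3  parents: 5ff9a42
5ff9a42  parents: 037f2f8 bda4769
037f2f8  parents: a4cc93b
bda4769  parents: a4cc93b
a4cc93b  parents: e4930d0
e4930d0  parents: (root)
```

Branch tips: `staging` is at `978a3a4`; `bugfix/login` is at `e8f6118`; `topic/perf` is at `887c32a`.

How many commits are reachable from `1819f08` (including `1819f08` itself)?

7

Walking parent pointers from 1819f08: reachable set = {037f2f8, 109c30e, 1819f08, a4cc93b, bb3ecc6, e4930d0, e8f6118}.
That is 7 commits.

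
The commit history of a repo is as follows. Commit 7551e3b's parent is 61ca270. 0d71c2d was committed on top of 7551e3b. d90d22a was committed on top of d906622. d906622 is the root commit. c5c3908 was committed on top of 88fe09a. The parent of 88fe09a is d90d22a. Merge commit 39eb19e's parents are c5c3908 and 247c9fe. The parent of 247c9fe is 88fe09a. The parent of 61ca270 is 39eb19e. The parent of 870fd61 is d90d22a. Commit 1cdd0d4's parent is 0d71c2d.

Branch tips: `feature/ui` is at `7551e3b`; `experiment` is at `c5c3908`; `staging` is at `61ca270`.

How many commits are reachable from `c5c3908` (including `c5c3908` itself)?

Walking parent pointers from c5c3908: reachable set = {88fe09a, c5c3908, d906622, d90d22a}.
That is 4 commits.

4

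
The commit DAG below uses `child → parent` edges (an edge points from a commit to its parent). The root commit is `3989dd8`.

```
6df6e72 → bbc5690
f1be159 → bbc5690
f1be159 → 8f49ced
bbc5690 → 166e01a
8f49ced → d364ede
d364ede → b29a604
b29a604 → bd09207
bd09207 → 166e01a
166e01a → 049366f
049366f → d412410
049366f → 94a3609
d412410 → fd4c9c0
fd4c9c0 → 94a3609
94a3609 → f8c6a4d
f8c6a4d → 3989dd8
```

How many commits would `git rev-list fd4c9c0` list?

4

Walking parent pointers from fd4c9c0: reachable set = {3989dd8, 94a3609, f8c6a4d, fd4c9c0}.
That is 4 commits.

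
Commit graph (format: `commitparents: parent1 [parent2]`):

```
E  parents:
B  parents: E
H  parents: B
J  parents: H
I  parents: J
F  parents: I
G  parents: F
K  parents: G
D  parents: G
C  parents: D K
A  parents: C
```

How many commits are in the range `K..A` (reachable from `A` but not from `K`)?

Reachable from A: {A, B, C, D, E, F, G, H, I, J, K}.
Reachable from K: {B, E, F, G, H, I, J, K}.
In A's history but not K's: {A, C, D} — 3 commits.

3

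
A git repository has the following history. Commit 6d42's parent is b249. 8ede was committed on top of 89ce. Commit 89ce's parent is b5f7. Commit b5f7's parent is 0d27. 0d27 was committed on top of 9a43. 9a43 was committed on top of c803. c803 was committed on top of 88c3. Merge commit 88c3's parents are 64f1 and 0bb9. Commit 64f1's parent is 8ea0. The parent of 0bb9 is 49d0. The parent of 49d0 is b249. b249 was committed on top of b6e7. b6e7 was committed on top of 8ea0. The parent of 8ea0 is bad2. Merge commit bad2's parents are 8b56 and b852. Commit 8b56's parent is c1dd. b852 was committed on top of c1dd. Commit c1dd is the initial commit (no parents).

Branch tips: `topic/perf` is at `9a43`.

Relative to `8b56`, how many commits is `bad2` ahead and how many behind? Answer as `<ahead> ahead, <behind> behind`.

Reachable from bad2: {8b56, b852, bad2, c1dd}.
Reachable from 8b56: {8b56, c1dd}.
Only in bad2's history (ahead): {b852, bad2} — 2.
Only in 8b56's history (behind): {} — 0.

2 ahead, 0 behind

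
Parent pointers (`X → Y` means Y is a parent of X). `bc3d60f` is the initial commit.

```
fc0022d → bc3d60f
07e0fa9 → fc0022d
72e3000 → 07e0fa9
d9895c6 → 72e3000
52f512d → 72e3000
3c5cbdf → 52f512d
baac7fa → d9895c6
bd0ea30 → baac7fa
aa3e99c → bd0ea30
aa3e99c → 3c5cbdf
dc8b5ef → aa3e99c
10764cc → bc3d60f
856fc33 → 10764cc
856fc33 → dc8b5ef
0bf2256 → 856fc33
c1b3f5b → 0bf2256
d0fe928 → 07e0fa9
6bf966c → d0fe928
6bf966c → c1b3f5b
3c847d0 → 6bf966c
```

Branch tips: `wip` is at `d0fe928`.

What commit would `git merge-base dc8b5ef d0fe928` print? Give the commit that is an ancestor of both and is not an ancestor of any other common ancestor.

Ancestors of dc8b5ef: {07e0fa9, 3c5cbdf, 52f512d, 72e3000, aa3e99c, baac7fa, bc3d60f, bd0ea30, d9895c6, dc8b5ef, fc0022d}.
Ancestors of d0fe928: {07e0fa9, bc3d60f, d0fe928, fc0022d}.
Common ancestors: {07e0fa9, bc3d60f, fc0022d}.
Among these, 07e0fa9 is not an ancestor of any other common ancestor — it is the merge base.

07e0fa9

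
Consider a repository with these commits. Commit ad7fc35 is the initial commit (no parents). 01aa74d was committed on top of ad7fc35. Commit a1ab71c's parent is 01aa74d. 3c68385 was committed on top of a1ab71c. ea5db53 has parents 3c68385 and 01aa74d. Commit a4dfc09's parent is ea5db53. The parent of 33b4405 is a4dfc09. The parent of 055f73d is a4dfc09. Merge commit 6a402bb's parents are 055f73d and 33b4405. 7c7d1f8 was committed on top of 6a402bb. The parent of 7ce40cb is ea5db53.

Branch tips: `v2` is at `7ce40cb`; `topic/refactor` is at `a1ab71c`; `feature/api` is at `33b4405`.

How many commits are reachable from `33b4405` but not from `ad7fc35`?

Reachable from 33b4405: {01aa74d, 33b4405, 3c68385, a1ab71c, a4dfc09, ad7fc35, ea5db53}.
Reachable from ad7fc35: {ad7fc35}.
In 33b4405's history but not ad7fc35's: {01aa74d, 33b4405, 3c68385, a1ab71c, a4dfc09, ea5db53} — 6 commits.

6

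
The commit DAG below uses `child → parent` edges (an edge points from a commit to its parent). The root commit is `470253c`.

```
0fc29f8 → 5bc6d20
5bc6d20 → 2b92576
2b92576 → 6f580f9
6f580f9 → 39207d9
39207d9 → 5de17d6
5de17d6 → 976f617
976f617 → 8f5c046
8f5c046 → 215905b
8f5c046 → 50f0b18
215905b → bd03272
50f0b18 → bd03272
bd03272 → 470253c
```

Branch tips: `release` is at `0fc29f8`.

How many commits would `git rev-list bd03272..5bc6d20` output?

9

Reachable from 5bc6d20: {215905b, 2b92576, 39207d9, 470253c, 50f0b18, 5bc6d20, 5de17d6, 6f580f9, 8f5c046, 976f617, bd03272}.
Reachable from bd03272: {470253c, bd03272}.
In 5bc6d20's history but not bd03272's: {215905b, 2b92576, 39207d9, 50f0b18, 5bc6d20, 5de17d6, 6f580f9, 8f5c046, 976f617} — 9 commits.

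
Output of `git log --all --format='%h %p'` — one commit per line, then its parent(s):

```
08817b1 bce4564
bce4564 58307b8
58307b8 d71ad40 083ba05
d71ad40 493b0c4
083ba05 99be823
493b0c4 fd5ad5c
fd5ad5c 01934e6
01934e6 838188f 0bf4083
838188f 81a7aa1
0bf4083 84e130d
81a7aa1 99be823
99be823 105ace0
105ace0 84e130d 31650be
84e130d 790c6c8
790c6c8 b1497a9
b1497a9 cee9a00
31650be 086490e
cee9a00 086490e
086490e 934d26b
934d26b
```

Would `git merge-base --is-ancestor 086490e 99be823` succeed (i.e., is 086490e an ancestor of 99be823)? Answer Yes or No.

Yes

Ancestors of 99be823 (commits reachable by following parents): {086490e, 105ace0, 31650be, 790c6c8, 84e130d, 934d26b, 99be823, b1497a9, cee9a00}.
086490e is in that set, so it is an ancestor of 99be823.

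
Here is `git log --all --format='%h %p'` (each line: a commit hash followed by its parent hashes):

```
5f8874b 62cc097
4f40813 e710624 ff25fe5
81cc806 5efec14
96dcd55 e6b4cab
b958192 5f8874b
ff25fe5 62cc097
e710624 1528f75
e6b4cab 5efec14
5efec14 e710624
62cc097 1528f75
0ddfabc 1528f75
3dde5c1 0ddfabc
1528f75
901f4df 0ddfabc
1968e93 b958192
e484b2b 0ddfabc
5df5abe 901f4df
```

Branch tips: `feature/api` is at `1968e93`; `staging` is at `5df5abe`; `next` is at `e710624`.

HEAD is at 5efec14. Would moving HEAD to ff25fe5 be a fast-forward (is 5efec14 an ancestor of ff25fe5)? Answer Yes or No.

No

A fast-forward from 5efec14 to ff25fe5 is possible iff 5efec14 is an ancestor of ff25fe5.
Ancestors of ff25fe5: {1528f75, 62cc097, ff25fe5}.
5efec14 is not among them, so fast-forward is not possible.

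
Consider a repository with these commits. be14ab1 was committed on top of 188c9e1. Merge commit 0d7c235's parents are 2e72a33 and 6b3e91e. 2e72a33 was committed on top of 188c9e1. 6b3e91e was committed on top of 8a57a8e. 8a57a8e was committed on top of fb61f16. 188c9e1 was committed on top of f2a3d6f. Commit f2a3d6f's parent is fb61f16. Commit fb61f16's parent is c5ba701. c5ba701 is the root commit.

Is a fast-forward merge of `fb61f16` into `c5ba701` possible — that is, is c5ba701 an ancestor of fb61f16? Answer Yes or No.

Yes

A fast-forward from c5ba701 to fb61f16 is possible iff c5ba701 is an ancestor of fb61f16.
Ancestors of fb61f16: {c5ba701, fb61f16}.
c5ba701 is among them, so fast-forward is possible.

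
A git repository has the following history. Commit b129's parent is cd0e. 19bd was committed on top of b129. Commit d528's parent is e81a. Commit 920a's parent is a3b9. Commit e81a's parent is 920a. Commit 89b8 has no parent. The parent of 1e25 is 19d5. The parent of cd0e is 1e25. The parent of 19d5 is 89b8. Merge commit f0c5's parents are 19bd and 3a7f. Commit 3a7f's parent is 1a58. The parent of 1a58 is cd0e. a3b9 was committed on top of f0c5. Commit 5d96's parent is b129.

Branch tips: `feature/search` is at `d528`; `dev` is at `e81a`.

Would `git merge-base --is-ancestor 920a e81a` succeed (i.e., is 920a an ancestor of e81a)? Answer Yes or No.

Yes

Ancestors of e81a (commits reachable by following parents): {19bd, 19d5, 1a58, 1e25, 3a7f, 89b8, 920a, a3b9, b129, cd0e, e81a, f0c5}.
920a is in that set, so it is an ancestor of e81a.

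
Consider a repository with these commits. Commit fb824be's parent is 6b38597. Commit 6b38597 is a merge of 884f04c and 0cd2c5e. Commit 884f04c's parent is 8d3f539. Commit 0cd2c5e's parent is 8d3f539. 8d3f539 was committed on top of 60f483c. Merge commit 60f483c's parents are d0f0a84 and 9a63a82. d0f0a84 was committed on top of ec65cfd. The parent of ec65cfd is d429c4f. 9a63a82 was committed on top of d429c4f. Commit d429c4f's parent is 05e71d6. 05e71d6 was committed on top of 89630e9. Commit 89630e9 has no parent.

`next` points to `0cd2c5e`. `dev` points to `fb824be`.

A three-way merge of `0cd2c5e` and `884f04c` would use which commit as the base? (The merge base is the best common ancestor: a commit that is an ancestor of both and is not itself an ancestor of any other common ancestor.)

Ancestors of 0cd2c5e: {05e71d6, 0cd2c5e, 60f483c, 89630e9, 8d3f539, 9a63a82, d0f0a84, d429c4f, ec65cfd}.
Ancestors of 884f04c: {05e71d6, 60f483c, 884f04c, 89630e9, 8d3f539, 9a63a82, d0f0a84, d429c4f, ec65cfd}.
Common ancestors: {05e71d6, 60f483c, 89630e9, 8d3f539, 9a63a82, d0f0a84, d429c4f, ec65cfd}.
Among these, 8d3f539 is not an ancestor of any other common ancestor — it is the merge base.

8d3f539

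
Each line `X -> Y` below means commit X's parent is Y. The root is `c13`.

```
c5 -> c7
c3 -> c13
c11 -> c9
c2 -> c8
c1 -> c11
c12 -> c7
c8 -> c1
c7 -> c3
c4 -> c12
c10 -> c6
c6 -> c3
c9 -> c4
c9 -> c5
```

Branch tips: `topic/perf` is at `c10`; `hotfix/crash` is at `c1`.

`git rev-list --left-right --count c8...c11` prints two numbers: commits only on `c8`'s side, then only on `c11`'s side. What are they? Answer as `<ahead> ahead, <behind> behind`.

2 ahead, 0 behind

Reachable from c8: {c1, c11, c12, c13, c3, c4, c5, c7, c8, c9}.
Reachable from c11: {c11, c12, c13, c3, c4, c5, c7, c9}.
Only in c8's history (ahead): {c1, c8} — 2.
Only in c11's history (behind): {} — 0.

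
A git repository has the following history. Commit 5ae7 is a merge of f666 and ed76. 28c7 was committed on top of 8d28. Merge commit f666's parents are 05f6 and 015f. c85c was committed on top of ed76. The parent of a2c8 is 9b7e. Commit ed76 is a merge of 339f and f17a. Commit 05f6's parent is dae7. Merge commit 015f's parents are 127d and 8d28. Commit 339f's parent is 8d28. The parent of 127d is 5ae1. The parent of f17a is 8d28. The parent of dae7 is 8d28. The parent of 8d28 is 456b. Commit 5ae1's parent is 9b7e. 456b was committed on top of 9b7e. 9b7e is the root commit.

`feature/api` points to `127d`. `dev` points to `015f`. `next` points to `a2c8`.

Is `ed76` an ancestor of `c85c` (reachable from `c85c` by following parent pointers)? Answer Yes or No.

Ancestors of c85c (commits reachable by following parents): {339f, 456b, 8d28, 9b7e, c85c, ed76, f17a}.
ed76 is in that set, so it is an ancestor of c85c.

Yes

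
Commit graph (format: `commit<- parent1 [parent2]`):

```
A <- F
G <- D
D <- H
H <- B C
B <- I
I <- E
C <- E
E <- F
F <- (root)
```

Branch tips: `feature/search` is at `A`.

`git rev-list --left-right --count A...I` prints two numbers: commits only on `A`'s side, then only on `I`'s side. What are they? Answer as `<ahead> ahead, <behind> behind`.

1 ahead, 2 behind

Reachable from A: {A, F}.
Reachable from I: {E, F, I}.
Only in A's history (ahead): {A} — 1.
Only in I's history (behind): {E, I} — 2.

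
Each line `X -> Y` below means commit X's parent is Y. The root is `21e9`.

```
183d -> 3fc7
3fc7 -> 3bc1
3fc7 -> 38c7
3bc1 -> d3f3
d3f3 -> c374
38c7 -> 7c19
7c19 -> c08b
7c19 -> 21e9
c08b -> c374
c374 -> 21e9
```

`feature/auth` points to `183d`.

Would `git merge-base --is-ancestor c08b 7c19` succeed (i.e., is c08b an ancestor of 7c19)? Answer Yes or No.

Ancestors of 7c19 (commits reachable by following parents): {21e9, 7c19, c08b, c374}.
c08b is in that set, so it is an ancestor of 7c19.

Yes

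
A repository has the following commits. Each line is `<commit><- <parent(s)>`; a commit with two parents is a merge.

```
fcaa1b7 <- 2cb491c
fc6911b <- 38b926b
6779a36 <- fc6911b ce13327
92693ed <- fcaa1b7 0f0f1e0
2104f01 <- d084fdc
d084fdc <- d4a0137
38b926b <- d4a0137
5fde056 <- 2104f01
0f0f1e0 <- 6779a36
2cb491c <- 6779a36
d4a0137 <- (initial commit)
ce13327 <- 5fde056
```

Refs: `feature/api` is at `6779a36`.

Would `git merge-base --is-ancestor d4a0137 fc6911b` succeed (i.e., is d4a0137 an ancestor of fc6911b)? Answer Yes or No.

Ancestors of fc6911b (commits reachable by following parents): {38b926b, d4a0137, fc6911b}.
d4a0137 is in that set, so it is an ancestor of fc6911b.

Yes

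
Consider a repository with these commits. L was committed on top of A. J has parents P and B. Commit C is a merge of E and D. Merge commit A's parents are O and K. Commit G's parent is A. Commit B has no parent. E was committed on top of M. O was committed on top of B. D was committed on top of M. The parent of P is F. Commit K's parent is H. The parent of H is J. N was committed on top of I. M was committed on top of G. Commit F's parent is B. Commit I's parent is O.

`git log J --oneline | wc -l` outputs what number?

Walking parent pointers from J: reachable set = {B, F, J, P}.
That is 4 commits.

4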